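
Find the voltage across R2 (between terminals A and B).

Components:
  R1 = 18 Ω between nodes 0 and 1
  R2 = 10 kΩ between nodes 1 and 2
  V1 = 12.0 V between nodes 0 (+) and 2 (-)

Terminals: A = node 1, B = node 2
R1 and R2 are in series across V1 (node 0 → node 1 → node 2), and the output A–B is taken across R2, so this is a voltage divider.
Series current: I = V1/(R1 + R2) = 12/(18 + 10000) = 12/10020 = 0.001198 A
V_R2 = I × R2 = V1 × R2/(R1 + R2) = 12 × 10000/10020 = 11.98 V

Final answer: 11.98 V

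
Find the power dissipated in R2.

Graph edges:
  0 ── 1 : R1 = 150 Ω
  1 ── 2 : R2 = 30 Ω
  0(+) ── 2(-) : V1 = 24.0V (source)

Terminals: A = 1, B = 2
Nodal analysis, taking node 2 as the 0 V reference.
Source V1 fixes V_0 = 24 V.
KCL at each unknown node (sum of currents leaving = 0; resistances in Ω):
  Node 1: (V_1 - 24)/150 + (V_1 - 0)/30 = 0
Collecting terms: 0.04 × V_1 = 0.16  =>  V_1 = 4 V
I_R2 = (V_1 - V_2)/R2 = (4 - 0)/30 = 0.1333 A
P_R2 = I_R2² × R2 = (0.1333)² × 30 = 0.5333 W

Final answer: 0.5333 W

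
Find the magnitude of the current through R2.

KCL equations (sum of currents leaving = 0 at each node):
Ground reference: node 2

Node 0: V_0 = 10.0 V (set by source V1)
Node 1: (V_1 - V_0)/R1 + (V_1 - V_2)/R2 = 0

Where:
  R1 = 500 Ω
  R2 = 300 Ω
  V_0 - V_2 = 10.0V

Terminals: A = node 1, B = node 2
Nodal analysis, taking node 2 as the 0 V reference.
Source V1 fixes V_0 = 10 V.
KCL at each unknown node (sum of currents leaving = 0; resistances in Ω):
  Node 1: (V_1 - 10)/500 + (V_1 - 0)/300 = 0
Collecting terms: 0.005333 × V_1 = 0.02  =>  V_1 = 3.75 V
I_R2 = (V_1 - V_2)/R2 = (3.75 - 0)/300 = 0.0125 A
|I_R2| = 0.0125 A

Final answer: |I_R2| = 0.0125 A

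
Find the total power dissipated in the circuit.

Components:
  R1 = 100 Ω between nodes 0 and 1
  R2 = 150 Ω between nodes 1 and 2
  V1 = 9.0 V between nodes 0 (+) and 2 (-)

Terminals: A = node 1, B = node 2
Nodal analysis, taking node 2 as the 0 V reference.
Source V1 fixes V_0 = 9 V.
KCL at each unknown node (sum of currents leaving = 0; resistances in Ω):
  Node 1: (V_1 - 9)/100 + (V_1 - 0)/150 = 0
Collecting terms: 0.01667 × V_1 = 0.09  =>  V_1 = 5.4 V
Power in each resistor, P = (ΔV)²/R:
  P_R1 = (9 - 5.4)²/100 = 0.1296 W
  P_R2 = (5.4 - 0)²/150 = 0.1944 W
P_total = P_R1 + P_R2 = 0.324 W

Final answer: 0.324 W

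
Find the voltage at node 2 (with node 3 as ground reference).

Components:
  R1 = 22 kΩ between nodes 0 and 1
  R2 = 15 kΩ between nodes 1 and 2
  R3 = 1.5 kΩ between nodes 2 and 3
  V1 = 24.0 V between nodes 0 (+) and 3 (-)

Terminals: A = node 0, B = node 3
Nodal analysis, taking node 3 as the 0 V reference.
Source V1 fixes V_0 = 24 V.
KCL at each unknown node (sum of currents leaving = 0; resistances in Ω):
  Node 1: (V_1 - 24)/22000 + (V_1 - V_2)/15000 = 0
  Node 2: (V_2 - V_1)/15000 + (V_2 - 0)/1500 = 0
Collecting terms (coefficients in siemens):
  0.0001121·V_1 - 0.00006667·V_2 = 0.001091
  0.0007333·V_2 - 0.00006667·V_1 = 0
Determinant D = (0.0001121)(0.0007333) - (-0.00006667)(-0.00006667) = 0.00000007778
V_1 = [(0.001091)(0.0007333) - (-0.00006667)(0)]/D = 10.29 V
V_2 = [(0.0001121)(0) - (0.001091)(-0.00006667)]/D = 0.9351 V
The requested potential is V_2 = 0.9351 V.

Final answer: V_2 = 0.9351 V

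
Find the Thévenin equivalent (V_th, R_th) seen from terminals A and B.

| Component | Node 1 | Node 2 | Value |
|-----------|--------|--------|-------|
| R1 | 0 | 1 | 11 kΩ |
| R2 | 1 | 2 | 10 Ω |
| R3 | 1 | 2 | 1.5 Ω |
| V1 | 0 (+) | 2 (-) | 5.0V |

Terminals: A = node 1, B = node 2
Step 1 — V_th is the open-circuit voltage V_A - V_B (nothing connected across the terminals).
Nodal analysis, taking node 2 as the 0 V reference.
Source V1 fixes V_0 = 5 V.
KCL at each unknown node (sum of currents leaving = 0; resistances in Ω):
  Node 1: (V_1 - 5)/11000 + (V_1 - 0)/10 + (V_1 - 0)/1.5 = 0
Collecting terms: 0.7668 × V_1 = 0.0004545  =>  V_1 = 0.0005928 V
V_th = V_1 - V_2 = 0.0005928 - 0 = 0.0005928 V
Step 2 — R_th: zero the source — replace V1 by a short circuit (node 2 merges into node 0) — and find the resistance seen between A (node 1) and B (node 0).
Reduce the network between node 1 (A) and node 0 (B) by series/parallel combination:
  Rp1 = R1 ‖ R2 ‖ R3 (parallel, all between nodes 0 and 1) = 1/(1/11000 + 1/10 + 1/1.5) = 1.304 Ω
R_th = 1.304 Ω

Final answer: V_th = 0.0005928 V, R_th = 1.304 Ω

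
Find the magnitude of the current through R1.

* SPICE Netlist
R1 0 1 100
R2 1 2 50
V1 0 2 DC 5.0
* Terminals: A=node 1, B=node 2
Nodal analysis, taking node 2 as the 0 V reference.
Source V1 fixes V_0 = 5 V.
KCL at each unknown node (sum of currents leaving = 0; resistances in Ω):
  Node 1: (V_1 - 5)/100 + (V_1 - 0)/50 = 0
Collecting terms: 0.03 × V_1 = 0.05  =>  V_1 = 1.667 V
I_R1 = (V_0 - V_1)/R1 = (5 - 1.667)/100 = 0.03333 A
|I_R1| = 0.03333 A

Final answer: |I_R1| = 0.03333 A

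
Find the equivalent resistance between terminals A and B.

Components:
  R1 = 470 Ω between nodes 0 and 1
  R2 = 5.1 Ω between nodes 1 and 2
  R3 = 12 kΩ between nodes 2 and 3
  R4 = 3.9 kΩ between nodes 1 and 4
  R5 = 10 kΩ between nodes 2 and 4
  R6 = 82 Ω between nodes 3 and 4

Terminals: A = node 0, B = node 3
The network is not a plain series/parallel combination. Inject a 1 A test current into terminal A (node 0) and return it from terminal B (node 3); then R_eq = V_A / (1 A).
Nodal analysis, taking node 3 as the 0 V reference.
Current source I_test pushes 1 A into node 0 and draws it out of node 3.
KCL at each unknown node (sum of currents leaving = 0; resistances in Ω):
  Node 0: (V_0 - V_1)/470 - 1 = 0
  Node 1: (V_1 - V_0)/470 + (V_1 - V_2)/5.1 + (V_1 - V_4)/3900 = 0
  Node 2: (V_2 - V_1)/5.1 + (V_2 - 0)/12000 + (V_2 - V_4)/10000 = 0
  Node 4: (V_4 - V_1)/3900 + (V_4 - V_2)/10000 + (V_4 - 0)/82 = 0
Collecting terms (coefficients in siemens):
  0.002128·V_0 - 0.002128·V_1 = 1
  0.1985·V_1 - 0.002128·V_0 - 0.1961·V_2 - 0.0002564·V_4 = 0
  0.1963·V_2 - 0.1961·V_1 - 0.0001·V_4 = 0
  0.01255·V_4 - 0.0002564·V_1 - 0.0001·V_2 = 0
Solving these 4 simultaneous equations (Gaussian elimination) gives:
  V_0 = 2799 V, V_1 = 2329 V, V_2 = 2326 V, V_4 = 66.1 V
R_eq = V_0 / 1 A = 2799 Ω = 2.799 kΩ

Final answer: 2.799 kΩ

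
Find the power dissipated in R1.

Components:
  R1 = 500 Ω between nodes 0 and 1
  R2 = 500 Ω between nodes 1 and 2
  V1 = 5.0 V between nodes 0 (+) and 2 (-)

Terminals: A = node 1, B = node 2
Nodal analysis, taking node 2 as the 0 V reference.
Source V1 fixes V_0 = 5 V.
KCL at each unknown node (sum of currents leaving = 0; resistances in Ω):
  Node 1: (V_1 - 5)/500 + (V_1 - 0)/500 = 0
Collecting terms: 0.004 × V_1 = 0.01  =>  V_1 = 2.5 V
I_R1 = (V_0 - V_1)/R1 = (5 - 2.5)/500 = 0.005 A
P_R1 = I_R1² × R1 = (0.005)² × 500 = 0.0125 W

Final answer: 0.0125 W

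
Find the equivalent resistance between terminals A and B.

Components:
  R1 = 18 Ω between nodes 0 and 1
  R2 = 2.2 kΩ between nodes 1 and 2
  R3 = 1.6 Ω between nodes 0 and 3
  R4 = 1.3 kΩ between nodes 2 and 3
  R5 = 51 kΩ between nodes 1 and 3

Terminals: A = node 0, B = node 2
The network is not a plain series/parallel combination. Inject a 1 A test current into terminal A (node 0) and return it from terminal B (node 2); then R_eq = V_A / (1 A).
Nodal analysis, taking node 2 as the 0 V reference.
Current source I_test pushes 1 A into node 0 and draws it out of node 2.
KCL at each unknown node (sum of currents leaving = 0; resistances in Ω):
  Node 0: (V_0 - V_1)/18 + (V_0 - V_3)/1.6 - 1 = 0
  Node 1: (V_1 - V_0)/18 + (V_1 - 0)/2200 + (V_1 - V_3)/51000 = 0
  Node 3: (V_3 - V_0)/1.6 + (V_3 - V_1)/51000 + (V_3 - 0)/1300 = 0
Collecting terms (coefficients in siemens):
  0.6806·V_0 - 0.05556·V_1 - 0.625·V_3 = 1
  0.05603·V_1 - 0.05556·V_0 - 0.00001961·V_3 = 0
  0.6258·V_3 - 0.625·V_0 - 0.00001961·V_1 = 0
Solving these 3 simultaneous equations (Gaussian elimination) gives:
  V_0 = 820.2 V, V_1 = 813.6 V, V_3 = 819.2 V
R_eq = V_0 / 1 A = 820.2 Ω

Final answer: 820.2 Ω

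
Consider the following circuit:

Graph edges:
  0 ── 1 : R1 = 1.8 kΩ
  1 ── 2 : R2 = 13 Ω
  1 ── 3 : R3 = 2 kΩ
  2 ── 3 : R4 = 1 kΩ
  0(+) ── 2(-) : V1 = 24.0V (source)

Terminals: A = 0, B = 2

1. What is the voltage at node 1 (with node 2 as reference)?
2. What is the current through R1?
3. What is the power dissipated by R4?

Nodal analysis, taking node 2 as the 0 V reference.
Source V1 fixes V_0 = 24 V.
KCL at each unknown node (sum of currents leaving = 0; resistances in Ω):
  Node 1: (V_1 - 24)/1800 + (V_1 - 0)/13 + (V_1 - V_3)/2000 = 0
  Node 3: (V_3 - V_1)/2000 + (V_3 - 0)/1000 = 0
Collecting terms (coefficients in siemens):
  0.07798·V_1 - 0.0005·V_3 = 0.01333
  0.0015·V_3 - 0.0005·V_1 = 0
Determinant D = (0.07798)(0.0015) - (-0.0005)(-0.0005) = 0.0001167
V_1 = [(0.01333)(0.0015) - (-0.0005)(0)]/D = 0.1714 V
V_3 = [(0.07798)(0) - (0.01333)(-0.0005)]/D = 0.05712 V
Part 1:
  Read off the nodal solution: V_1 = 0.1714 V
Part 2:
  I_R1 = (V_0 - V_1)/R1 = (24 - 0.1714)/1800 = 0.01324 A
  Magnitude: I_R1 = 0.01324 A
Part 3:
  I_R4 = (V_2 - V_3)/R4 = (0 - 0.05712)/1000 = -0.00005712 A
  P_R4 = I_R4² × R4 = (-0.00005712)² × 1000 = 0.000003262 W

Final answers:
1. V_1 = 0.1714 V
2. I_R1 = 0.01324 A
3. P_R4 = 3.262e-06 W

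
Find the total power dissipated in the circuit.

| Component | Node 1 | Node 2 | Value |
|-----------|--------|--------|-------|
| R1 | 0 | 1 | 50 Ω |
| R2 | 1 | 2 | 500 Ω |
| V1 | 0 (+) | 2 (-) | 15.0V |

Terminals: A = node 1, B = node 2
Nodal analysis, taking node 2 as the 0 V reference.
Source V1 fixes V_0 = 15 V.
KCL at each unknown node (sum of currents leaving = 0; resistances in Ω):
  Node 1: (V_1 - 15)/50 + (V_1 - 0)/500 = 0
Collecting terms: 0.022 × V_1 = 0.3  =>  V_1 = 13.64 V
Power in each resistor, P = (ΔV)²/R:
  P_R1 = (15 - 13.64)²/50 = 0.03719 W
  P_R2 = (13.64 - 0)²/500 = 0.3719 W
P_total = P_R1 + P_R2 = 0.4091 W

Final answer: 0.4091 W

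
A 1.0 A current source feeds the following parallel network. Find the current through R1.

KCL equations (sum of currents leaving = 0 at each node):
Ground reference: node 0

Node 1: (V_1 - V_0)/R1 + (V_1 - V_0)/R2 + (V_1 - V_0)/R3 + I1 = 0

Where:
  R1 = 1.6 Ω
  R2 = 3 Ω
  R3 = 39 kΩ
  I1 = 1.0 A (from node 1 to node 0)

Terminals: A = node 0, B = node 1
All resistors sit directly between nodes 0 and 1, so they are in parallel and share one voltage V; the full source current 1 A splits among them.
1/R_par = 1/1.6 + 1/3 + 1/39000 = 0.9584 S  =>  R_par = 1.043 Ω
V = I × R_par = 1 × 1.043 = 1.043 V
I_R1 = V/R1 = 1.043/1.6 = 0.6522 A

Final answer: 0.6522 A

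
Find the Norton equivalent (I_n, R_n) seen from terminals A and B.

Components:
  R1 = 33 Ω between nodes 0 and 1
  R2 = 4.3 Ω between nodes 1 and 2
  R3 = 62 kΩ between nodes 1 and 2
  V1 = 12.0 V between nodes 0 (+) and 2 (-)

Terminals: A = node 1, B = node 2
Find the Thévenin equivalent first; then I_n = V_th/R_th and R_n = R_th.
Step 1 — V_th is the open-circuit voltage V_A - V_B (nothing connected across the terminals).
Nodal analysis, taking node 2 as the 0 V reference.
Source V1 fixes V_0 = 12 V.
KCL at each unknown node (sum of currents leaving = 0; resistances in Ω):
  Node 1: (V_1 - 12)/33 + (V_1 - 0)/4.3 + (V_1 - 0)/62000 = 0
Collecting terms: 0.2629 × V_1 = 0.3636  =>  V_1 = 1.383 V
V_th = V_1 - V_2 = 1.383 - 0 = 1.383 V
Step 2 — R_th: zero the source — replace V1 by a short circuit (node 2 merges into node 0) — and find the resistance seen between A (node 1) and B (node 0).
Reduce the network between node 1 (A) and node 0 (B) by series/parallel combination:
  Rp1 = R1 ‖ R2 ‖ R3 (parallel, all between nodes 0 and 1) = 1/(1/33 + 1/4.3 + 1/62000) = 3.804 Ω
R_th = 3.804 Ω
I_n = V_th/R_th = 1.383/3.804 = 0.3636 A, and R_n = R_th = 3.804 Ω

Final answer: I_n = 0.3636 A, R_n = 3.804 Ω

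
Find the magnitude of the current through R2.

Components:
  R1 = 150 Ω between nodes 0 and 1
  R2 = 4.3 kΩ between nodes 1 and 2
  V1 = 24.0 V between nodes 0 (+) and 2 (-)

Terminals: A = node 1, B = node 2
Nodal analysis, taking node 2 as the 0 V reference.
Source V1 fixes V_0 = 24 V.
KCL at each unknown node (sum of currents leaving = 0; resistances in Ω):
  Node 1: (V_1 - 24)/150 + (V_1 - 0)/4300 = 0
Collecting terms: 0.006899 × V_1 = 0.16  =>  V_1 = 23.19 V
I_R2 = (V_1 - V_2)/R2 = (23.19 - 0)/4300 = 0.005393 A
|I_R2| = 0.005393 A

Final answer: |I_R2| = 0.005393 A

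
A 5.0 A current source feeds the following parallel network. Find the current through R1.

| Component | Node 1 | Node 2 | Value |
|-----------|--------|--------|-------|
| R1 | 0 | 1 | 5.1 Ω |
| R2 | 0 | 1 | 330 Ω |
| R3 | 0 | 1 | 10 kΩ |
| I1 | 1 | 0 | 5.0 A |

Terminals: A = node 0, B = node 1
All resistors sit directly between nodes 0 and 1, so they are in parallel and share one voltage V; the full source current 5 A splits among them.
1/R_par = 1/5.1 + 1/330 + 1/10000 = 0.1992 S  =>  R_par = 5.02 Ω
V = I × R_par = 5 × 5.02 = 25.1 V
I_R1 = V/R1 = 25.1/5.1 = 4.921 A

Final answer: 4.921 A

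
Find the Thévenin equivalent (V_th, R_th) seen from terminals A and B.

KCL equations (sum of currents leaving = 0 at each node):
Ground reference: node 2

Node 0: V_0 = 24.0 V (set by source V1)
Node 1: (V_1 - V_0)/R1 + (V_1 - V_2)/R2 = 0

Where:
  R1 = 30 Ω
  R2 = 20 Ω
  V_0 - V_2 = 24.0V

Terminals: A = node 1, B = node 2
Step 1 — V_th is the open-circuit voltage V_A - V_B (nothing connected across the terminals).
Nodal analysis, taking node 2 as the 0 V reference.
Source V1 fixes V_0 = 24 V.
KCL at each unknown node (sum of currents leaving = 0; resistances in Ω):
  Node 1: (V_1 - 24)/30 + (V_1 - 0)/20 = 0
Collecting terms: 0.08333 × V_1 = 0.8  =>  V_1 = 9.6 V
V_th = V_1 - V_2 = 9.6 - 0 = 9.6 V
Step 2 — R_th: zero the source — replace V1 by a short circuit (node 2 merges into node 0) — and find the resistance seen between A (node 1) and B (node 0).
Reduce the network between node 1 (A) and node 0 (B) by series/parallel combination:
  Rp1 = R1 ‖ R2 (parallel, both between nodes 0 and 1) = 1/(1/30 + 1/20) = 12 Ω
R_th = 12 Ω

Final answer: V_th = 9.6 V, R_th = 12 Ω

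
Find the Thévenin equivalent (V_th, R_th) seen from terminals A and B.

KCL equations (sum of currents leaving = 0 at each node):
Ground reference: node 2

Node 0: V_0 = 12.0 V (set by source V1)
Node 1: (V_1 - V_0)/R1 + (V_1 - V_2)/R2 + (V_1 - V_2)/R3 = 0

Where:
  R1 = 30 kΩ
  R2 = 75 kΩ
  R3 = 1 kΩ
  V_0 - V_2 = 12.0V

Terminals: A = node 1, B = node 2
Step 1 — V_th is the open-circuit voltage V_A - V_B (nothing connected across the terminals).
Nodal analysis, taking node 2 as the 0 V reference.
Source V1 fixes V_0 = 12 V.
KCL at each unknown node (sum of currents leaving = 0; resistances in Ω):
  Node 1: (V_1 - 12)/30000 + (V_1 - 0)/75000 + (V_1 - 0)/1000 = 0
Collecting terms: 0.001047 × V_1 = 0.0004  =>  V_1 = 0.3822 V
V_th = V_1 - V_2 = 0.3822 - 0 = 0.3822 V
Step 2 — R_th: zero the source — replace V1 by a short circuit (node 2 merges into node 0) — and find the resistance seen between A (node 1) and B (node 0).
Reduce the network between node 1 (A) and node 0 (B) by series/parallel combination:
  Rp1 = R1 ‖ R2 ‖ R3 (parallel, all between nodes 0 and 1) = 1/(1/30000 + 1/75000 + 1/1000) = 955.4 Ω
R_th = 955.4 Ω

Final answer: V_th = 0.3822 V, R_th = 955.4 Ω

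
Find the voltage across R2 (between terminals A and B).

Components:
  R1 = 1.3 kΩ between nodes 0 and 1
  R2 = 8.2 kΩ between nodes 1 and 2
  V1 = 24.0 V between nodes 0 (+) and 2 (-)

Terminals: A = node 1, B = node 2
R1 and R2 are in series across V1 (node 0 → node 1 → node 2), and the output A–B is taken across R2, so this is a voltage divider.
Series current: I = V1/(R1 + R2) = 24/(1300 + 8200) = 24/9500 = 0.002526 A
V_R2 = I × R2 = V1 × R2/(R1 + R2) = 24 × 8200/9500 = 20.72 V

Final answer: 20.72 V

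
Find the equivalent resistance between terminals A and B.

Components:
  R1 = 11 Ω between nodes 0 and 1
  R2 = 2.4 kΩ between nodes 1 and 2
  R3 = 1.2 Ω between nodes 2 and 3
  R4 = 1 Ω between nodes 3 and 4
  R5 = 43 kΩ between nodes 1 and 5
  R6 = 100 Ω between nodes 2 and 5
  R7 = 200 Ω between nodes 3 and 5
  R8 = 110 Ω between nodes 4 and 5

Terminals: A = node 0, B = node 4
The network is not a plain series/parallel combination. Inject a 1 A test current into terminal A (node 0) and return it from terminal B (node 4); then R_eq = V_A / (1 A).
Nodal analysis, taking node 4 as the 0 V reference.
Current source I_test pushes 1 A into node 0 and draws it out of node 4.
KCL at each unknown node (sum of currents leaving = 0; resistances in Ω):
  Node 0: (V_0 - V_1)/11 - 1 = 0
  Node 1: (V_1 - V_0)/11 + (V_1 - V_2)/2400 + (V_1 - V_5)/43000 = 0
  Node 2: (V_2 - V_1)/2400 + (V_2 - V_3)/1.2 + (V_2 - V_5)/100 = 0
  Node 3: (V_3 - V_2)/1.2 + (V_3 - 0)/1 + (V_3 - V_5)/200 = 0
  Node 5: (V_5 - V_1)/43000 + (V_5 - V_2)/100 + (V_5 - V_3)/200 + (V_5 - 0)/110 = 0
Collecting terms (coefficients in siemens):
  0.09091·V_0 - 0.09091·V_1 = 1
  0.09135·V_1 - 0.09091·V_0 - 0.0004167·V_2 - 0.00002326·V_5 = 0
  0.8438·V_2 - 0.0004167·V_1 - 0.8333·V_3 - 0.01·V_5 = 0
  1.838·V_3 - 0.8333·V_2 - 0.005·V_5 = 0
  0.02411·V_5 - 0.00002326·V_1 - 0.01·V_2 - 0.005·V_3 = 0
Solving these 5 simultaneous equations (Gaussian elimination) gives:
  V_0 = 2286 V, V_1 = 2275 V, V_2 = 2.121 V, V_3 = 0.9702 V
  V_5 = 3.275 V
R_eq = V_0 / 1 A = 2286 Ω = 2.286 kΩ

Final answer: 2.286 kΩ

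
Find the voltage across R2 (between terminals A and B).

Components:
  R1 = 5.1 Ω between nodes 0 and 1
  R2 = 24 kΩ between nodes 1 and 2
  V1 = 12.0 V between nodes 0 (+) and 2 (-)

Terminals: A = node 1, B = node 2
R1 and R2 are in series across V1 (node 0 → node 1 → node 2), and the output A–B is taken across R2, so this is a voltage divider.
Series current: I = V1/(R1 + R2) = 12/(5.1 + 24000) = 12/24010 = 0.0004999 A
V_R2 = I × R2 = V1 × R2/(R1 + R2) = 12 × 24000/24010 = 12 V

Final answer: 12 V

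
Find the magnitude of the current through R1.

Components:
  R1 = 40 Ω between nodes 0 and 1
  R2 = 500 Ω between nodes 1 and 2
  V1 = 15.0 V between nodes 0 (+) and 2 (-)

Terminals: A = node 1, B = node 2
Nodal analysis, taking node 2 as the 0 V reference.
Source V1 fixes V_0 = 15 V.
KCL at each unknown node (sum of currents leaving = 0; resistances in Ω):
  Node 1: (V_1 - 15)/40 + (V_1 - 0)/500 = 0
Collecting terms: 0.027 × V_1 = 0.375  =>  V_1 = 13.89 V
I_R1 = (V_0 - V_1)/R1 = (15 - 13.89)/40 = 0.02778 A
|I_R1| = 0.02778 A

Final answer: |I_R1| = 0.02778 A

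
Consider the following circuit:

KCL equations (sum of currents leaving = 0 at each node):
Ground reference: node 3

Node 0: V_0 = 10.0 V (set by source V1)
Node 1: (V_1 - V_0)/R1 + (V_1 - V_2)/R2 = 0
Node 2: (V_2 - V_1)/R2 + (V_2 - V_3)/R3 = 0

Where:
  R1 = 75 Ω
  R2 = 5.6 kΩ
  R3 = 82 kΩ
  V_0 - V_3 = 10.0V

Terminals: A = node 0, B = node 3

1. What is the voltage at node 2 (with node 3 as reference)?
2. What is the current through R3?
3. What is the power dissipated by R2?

Nodal analysis, taking node 3 as the 0 V reference.
Source V1 fixes V_0 = 10 V.
KCL at each unknown node (sum of currents leaving = 0; resistances in Ω):
  Node 1: (V_1 - 10)/75 + (V_1 - V_2)/5600 = 0
  Node 2: (V_2 - V_1)/5600 + (V_2 - 0)/82000 = 0
Collecting terms (coefficients in siemens):
  0.01351·V_1 - 0.0001786·V_2 = 0.1333
  0.0001908·V_2 - 0.0001786·V_1 = 0
Determinant D = (0.01351)(0.0001908) - (-0.0001786)(-0.0001786) = 0.000002546
V_1 = [(0.1333)(0.0001908) - (-0.0001786)(0)]/D = 9.991 V
V_2 = [(0.01351)(0) - (0.1333)(-0.0001786)]/D = 9.353 V
Part 1:
  Read off the nodal solution: V_2 = 9.353 V
Part 2:
  I_R3 = (V_2 - V_3)/R3 = (9.353 - 0)/82000 = 0.0001141 A
  Magnitude: I_R3 = 0.0001141 A
Part 3:
  I_R2 = (V_1 - V_2)/R2 = (9.991 - 9.353)/5600 = 0.0001141 A
  P_R2 = I_R2² × R2 = (0.0001141)² × 5600 = 0.00007285 W

Final answers:
1. V_2 = 9.353 V
2. I_R3 = 0.0001141 A
3. P_R2 = 7.285e-05 W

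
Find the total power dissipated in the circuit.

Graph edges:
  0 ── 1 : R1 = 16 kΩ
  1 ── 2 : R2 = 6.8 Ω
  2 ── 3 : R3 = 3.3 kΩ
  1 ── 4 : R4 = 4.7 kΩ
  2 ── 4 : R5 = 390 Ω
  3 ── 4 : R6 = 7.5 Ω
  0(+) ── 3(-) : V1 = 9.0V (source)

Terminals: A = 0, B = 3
Nodal analysis, taking node 3 as the 0 V reference.
Source V1 fixes V_0 = 9 V.
KCL at each unknown node (sum of currents leaving = 0; resistances in Ω):
  Node 1: (V_1 - 9)/16000 + (V_1 - V_2)/6.8 + (V_1 - V_4)/4700 = 0
  Node 2: (V_2 - V_1)/6.8 + (V_2 - 0)/3300 + (V_2 - V_4)/390 = 0
  Node 4: (V_4 - V_1)/4700 + (V_4 - V_2)/390 + (V_4 - 0)/7.5 = 0
Collecting terms (coefficients in siemens):
  0.1473·V_1 - 0.1471·V_2 - 0.0002128·V_4 = 0.0005625
  0.1499·V_2 - 0.1471·V_1 - 0.002564·V_4 = 0
  0.1361·V_4 - 0.0002128·V_1 - 0.002564·V_2 = 0
Solving these 3 simultaneous equations (Gaussian elimination) gives:
  V_1 = 0.1855 V, V_2 = 0.182 V, V_4 = 0.003718 V
Power in each resistor, P = (ΔV)²/R:
  P_R1 = (9 - 0.1855)²/16000 = 0.004856 W
  P_R2 = (0.1855 - 0.182)²/6.8 = 0.000001784 W
  P_R3 = (0.182 - 0)²/3300 = 0.00001004 W
  P_R4 = (0.1855 - 0.003718)²/4700 = 0.000007028 W
  P_R5 = (0.182 - 0.003718)²/390 = 0.00008148 W
  P_R6 = (0 - 0.003718)²/7.5 = 0.000001843 W
P_total = P_R1 + P_R2 + P_R3 + P_R4 + P_R5 + P_R6 = 0.004958 W

Final answer: 0.004958 W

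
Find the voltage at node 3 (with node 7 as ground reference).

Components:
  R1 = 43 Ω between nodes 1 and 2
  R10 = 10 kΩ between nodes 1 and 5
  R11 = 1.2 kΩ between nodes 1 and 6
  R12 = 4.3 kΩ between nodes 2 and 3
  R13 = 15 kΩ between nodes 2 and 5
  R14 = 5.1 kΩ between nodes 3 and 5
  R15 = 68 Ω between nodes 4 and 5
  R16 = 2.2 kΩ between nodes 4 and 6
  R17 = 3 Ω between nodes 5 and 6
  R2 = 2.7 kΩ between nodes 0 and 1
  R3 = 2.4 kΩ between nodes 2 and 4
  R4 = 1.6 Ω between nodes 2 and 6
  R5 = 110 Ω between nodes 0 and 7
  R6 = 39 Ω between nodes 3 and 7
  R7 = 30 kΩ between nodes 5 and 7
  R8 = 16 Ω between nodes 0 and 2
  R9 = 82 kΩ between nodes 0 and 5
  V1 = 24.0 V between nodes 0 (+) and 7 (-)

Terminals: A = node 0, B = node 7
Nodal analysis, taking node 7 as the 0 V reference.
Source V1 fixes V_0 = 24 V.
KCL at each unknown node (sum of currents leaving = 0; resistances in Ω):
  Node 1: (V_1 - V_2)/43 + (V_1 - 24)/2700 + (V_1 - V_5)/10000 + (V_1 - V_6)/1200 = 0
  Node 2: (V_2 - V_1)/43 + (V_2 - V_4)/2400 + (V_2 - V_6)/1.6 + (V_2 - 24)/16 + (V_2 - V_3)/4300 + (V_2 - V_5)/15000 = 0
  Node 3: (V_3 - 0)/39 + (V_3 - V_2)/4300 + (V_3 - V_5)/5100 = 0
  Node 4: (V_4 - V_2)/2400 + (V_4 - V_5)/68 + (V_4 - V_6)/2200 = 0
  Node 5: (V_5 - 0)/30000 + (V_5 - 24)/82000 + (V_5 - V_1)/10000 + (V_5 - V_2)/15000 + (V_5 - V_3)/5100 + (V_5 - V_4)/68 + (V_5 - V_6)/3 = 0
  Node 6: (V_6 - V_2)/1.6 + (V_6 - V_1)/1200 + (V_6 - V_4)/2200 + (V_6 - V_5)/3 = 0
Collecting terms (coefficients in siemens):
  0.02456·V_1 - 0.02326·V_2 - 0.0001·V_5 - 0.0008333·V_6 = 0.008889
  0.7115·V_2 - 0.02326·V_1 - 0.0002326·V_3 - 0.0004167·V_4 - 0.00006667·V_5 - 0.625·V_6 = 1.5
  0.02607·V_3 - 0.0002326·V_2 - 0.0001961·V_5 = 0
  0.01558·V_4 - 0.0004167·V_2 - 0.01471·V_5 - 0.0004545·V_6 = 0
  0.3484·V_5 - 0.0001·V_1 - 0.00006667·V_2 - 0.0001961·V_3 - 0.01471·V_4 - 0.3333·V_6 = 0.0002927
  0.9596·V_6 - 0.0008333·V_1 - 0.625·V_2 - 0.0004545·V_4 - 0.3333·V_5 = 0
Solving these 6 simultaneous equations (Gaussian elimination) gives:
  V_1 = 23.83 V, V_2 = 23.83 V, V_3 = 0.3916 V, V_4 = 23.8 V
  V_5 = 23.8 V, V_6 = 23.82 V
The requested potential is V_3 = 0.3916 V.

Final answer: V_3 = 0.3916 V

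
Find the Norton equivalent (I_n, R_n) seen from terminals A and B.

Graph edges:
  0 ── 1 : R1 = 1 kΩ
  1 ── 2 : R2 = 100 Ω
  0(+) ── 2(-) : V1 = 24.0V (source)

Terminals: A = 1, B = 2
Find the Thévenin equivalent first; then I_n = V_th/R_th and R_n = R_th.
Step 1 — V_th is the open-circuit voltage V_A - V_B (nothing connected across the terminals).
Nodal analysis, taking node 2 as the 0 V reference.
Source V1 fixes V_0 = 24 V.
KCL at each unknown node (sum of currents leaving = 0; resistances in Ω):
  Node 1: (V_1 - 24)/1000 + (V_1 - 0)/100 = 0
Collecting terms: 0.011 × V_1 = 0.024  =>  V_1 = 2.182 V
V_th = V_1 - V_2 = 2.182 - 0 = 2.182 V
Step 2 — R_th: zero the source — replace V1 by a short circuit (node 2 merges into node 0) — and find the resistance seen between A (node 1) and B (node 0).
Reduce the network between node 1 (A) and node 0 (B) by series/parallel combination:
  Rp1 = R1 ‖ R2 (parallel, both between nodes 0 and 1) = 1/(1/1000 + 1/100) = 90.91 Ω
R_th = 90.91 Ω
I_n = V_th/R_th = 2.182/90.91 = 0.024 A, and R_n = R_th = 90.91 Ω

Final answer: I_n = 0.024 A, R_n = 90.91 Ω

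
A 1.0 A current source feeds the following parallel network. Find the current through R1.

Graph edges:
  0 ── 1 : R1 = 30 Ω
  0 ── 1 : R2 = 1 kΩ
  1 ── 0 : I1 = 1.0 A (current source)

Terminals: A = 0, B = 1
All resistors sit directly between nodes 0 and 1, so they are in parallel and share one voltage V; the full source current 1 A splits among them.
1/R_par = 1/30 + 1/1000 = 0.03433 S  =>  R_par = 29.13 Ω
V = I × R_par = 1 × 29.13 = 29.13 V
I_R1 = V/R1 = 29.13/30 = 0.9709 A

Final answer: 0.9709 A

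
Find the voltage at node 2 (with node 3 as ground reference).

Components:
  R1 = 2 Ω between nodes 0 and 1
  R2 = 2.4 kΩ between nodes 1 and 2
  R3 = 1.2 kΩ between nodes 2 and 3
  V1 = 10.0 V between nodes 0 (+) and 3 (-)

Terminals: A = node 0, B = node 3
Nodal analysis, taking node 3 as the 0 V reference.
Source V1 fixes V_0 = 10 V.
KCL at each unknown node (sum of currents leaving = 0; resistances in Ω):
  Node 1: (V_1 - 10)/2 + (V_1 - V_2)/2400 = 0
  Node 2: (V_2 - V_1)/2400 + (V_2 - 0)/1200 = 0
Collecting terms (coefficients in siemens):
  0.5004·V_1 - 0.0004167·V_2 = 5
  0.00125·V_2 - 0.0004167·V_1 = 0
Determinant D = (0.5004)(0.00125) - (-0.0004167)(-0.0004167) = 0.0006253
V_1 = [(5)(0.00125) - (-0.0004167)(0)]/D = 9.994 V
V_2 = [(0.5004)(0) - (5)(-0.0004167)]/D = 3.331 V
The requested potential is V_2 = 3.331 V.

Final answer: V_2 = 3.331 V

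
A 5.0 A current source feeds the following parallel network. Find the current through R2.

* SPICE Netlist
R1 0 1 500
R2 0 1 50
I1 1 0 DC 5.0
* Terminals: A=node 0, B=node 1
All resistors sit directly between nodes 0 and 1, so they are in parallel and share one voltage V; the full source current 5 A splits among them.
1/R_par = 1/500 + 1/50 = 0.022 S  =>  R_par = 45.45 Ω
V = I × R_par = 5 × 45.45 = 227.3 V
I_R2 = V/R2 = 227.3/50 = 4.545 A

Final answer: 4.545 A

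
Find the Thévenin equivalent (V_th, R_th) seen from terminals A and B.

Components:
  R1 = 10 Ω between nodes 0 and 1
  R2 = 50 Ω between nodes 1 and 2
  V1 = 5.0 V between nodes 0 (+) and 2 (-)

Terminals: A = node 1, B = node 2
Step 1 — V_th is the open-circuit voltage V_A - V_B (nothing connected across the terminals).
Nodal analysis, taking node 2 as the 0 V reference.
Source V1 fixes V_0 = 5 V.
KCL at each unknown node (sum of currents leaving = 0; resistances in Ω):
  Node 1: (V_1 - 5)/10 + (V_1 - 0)/50 = 0
Collecting terms: 0.12 × V_1 = 0.5  =>  V_1 = 4.167 V
V_th = V_1 - V_2 = 4.167 - 0 = 4.167 V
Step 2 — R_th: zero the source — replace V1 by a short circuit (node 2 merges into node 0) — and find the resistance seen between A (node 1) and B (node 0).
Reduce the network between node 1 (A) and node 0 (B) by series/parallel combination:
  Rp1 = R1 ‖ R2 (parallel, both between nodes 0 and 1) = 1/(1/10 + 1/50) = 8.333 Ω
R_th = 8.333 Ω

Final answer: V_th = 4.167 V, R_th = 8.333 Ω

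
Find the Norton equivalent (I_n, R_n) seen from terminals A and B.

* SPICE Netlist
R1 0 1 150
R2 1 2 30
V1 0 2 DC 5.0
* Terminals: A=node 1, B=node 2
Find the Thévenin equivalent first; then I_n = V_th/R_th and R_n = R_th.
Step 1 — V_th is the open-circuit voltage V_A - V_B (nothing connected across the terminals).
Nodal analysis, taking node 2 as the 0 V reference.
Source V1 fixes V_0 = 5 V.
KCL at each unknown node (sum of currents leaving = 0; resistances in Ω):
  Node 1: (V_1 - 5)/150 + (V_1 - 0)/30 = 0
Collecting terms: 0.04 × V_1 = 0.03333  =>  V_1 = 0.8333 V
V_th = V_1 - V_2 = 0.8333 - 0 = 0.8333 V
Step 2 — R_th: zero the source — replace V1 by a short circuit (node 2 merges into node 0) — and find the resistance seen between A (node 1) and B (node 0).
Reduce the network between node 1 (A) and node 0 (B) by series/parallel combination:
  Rp1 = R1 ‖ R2 (parallel, both between nodes 0 and 1) = 1/(1/150 + 1/30) = 25 Ω
R_th = 25 Ω
I_n = V_th/R_th = 0.8333/25 = 0.03333 A, and R_n = R_th = 25 Ω

Final answer: I_n = 0.03333 A, R_n = 25 Ω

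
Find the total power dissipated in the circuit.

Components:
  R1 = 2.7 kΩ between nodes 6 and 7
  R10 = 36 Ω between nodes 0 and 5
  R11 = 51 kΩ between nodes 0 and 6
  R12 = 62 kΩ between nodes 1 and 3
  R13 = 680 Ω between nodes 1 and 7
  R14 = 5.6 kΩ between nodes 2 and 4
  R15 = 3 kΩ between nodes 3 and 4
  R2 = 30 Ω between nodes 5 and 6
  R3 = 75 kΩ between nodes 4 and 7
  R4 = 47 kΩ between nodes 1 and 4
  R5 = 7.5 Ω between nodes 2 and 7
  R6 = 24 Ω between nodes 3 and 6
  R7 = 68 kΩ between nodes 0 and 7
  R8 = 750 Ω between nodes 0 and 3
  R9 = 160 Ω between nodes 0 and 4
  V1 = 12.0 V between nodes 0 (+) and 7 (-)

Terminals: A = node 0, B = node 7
Nodal analysis, taking node 7 as the 0 V reference.
Source V1 fixes V_0 = 12 V.
KCL at each unknown node (sum of currents leaving = 0; resistances in Ω):
  Node 1: (V_1 - V_4)/47000 + (V_1 - V_3)/62000 + (V_1 - 0)/680 = 0
  Node 2: (V_2 - 0)/7.5 + (V_2 - V_4)/5600 = 0
  Node 3: (V_3 - V_6)/24 + (V_3 - 12)/750 + (V_3 - V_1)/62000 + (V_3 - V_4)/3000 = 0
  Node 4: (V_4 - 0)/75000 + (V_4 - V_1)/47000 + (V_4 - 12)/160 + (V_4 - V_2)/5600 + (V_4 - V_3)/3000 = 0
  Node 5: (V_5 - V_6)/30 + (V_5 - 12)/36 = 0
  Node 6: (V_6 - 0)/2700 + (V_6 - V_5)/30 + (V_6 - V_3)/24 + (V_6 - 12)/51000 = 0
Collecting terms (coefficients in siemens):
  0.001508·V_1 - 0.00001613·V_3 - 0.00002128·V_4 = 0
  0.1335·V_2 - 0.0001786·V_4 = 0
  0.04335·V_3 - 0.00001613·V_1 - 0.0003333·V_4 - 0.04167·V_6 = 0.016
  0.006797·V_4 - 0.00002128·V_1 - 0.0001786·V_2 - 0.0003333·V_3 = 0.075
  0.06111·V_5 - 0.03333·V_6 = 0.3333
  0.07539·V_6 - 0.04167·V_3 - 0.03333·V_5 = 0.0002353
Solving these 6 simultaneous equations (Gaussian elimination) gives:
  V_1 = 0.2893 V, V_2 = 0.01553 V, V_3 = 11.73 V, V_4 = 11.61 V
  V_5 = 11.85 V, V_6 = 11.72 V
Power in each resistor, P = (ΔV)²/R:
  P_R1 = (11.72 - 0)²/2700 = 0.0509 W
  P_R2 = (11.85 - 11.72)²/30 = 0.0005279 W
  P_R3 = (11.61 - 0)²/75000 = 0.001798 W
  P_R4 = (0.2893 - 11.61)²/47000 = 0.002728 W
  P_R5 = (0.01553 - 0)²/7.5 = 0.00003216 W
  P_R6 = (11.73 - 11.72)²/24 = 0.0000004824 W
  P_R7 = (12 - 0)²/68000 = 0.002118 W
  P_R8 = (12 - 11.73)²/750 = 0.0000997 W
  P_R9 = (12 - 11.61)²/160 = 0.0009433 W
  P_R10 = (12 - 11.85)²/36 = 0.0006334 W
  P_R11 = (12 - 11.72)²/51000 = 0.000001503 W
  P_R12 = (0.2893 - 11.73)²/62000 = 0.00211 W
  P_R13 = (0.2893 - 0)²/680 = 0.000123 W
  P_R14 = (0.01553 - 11.61)²/5600 = 0.02401 W
  P_R15 = (11.73 - 11.61)²/3000 = 0.000004412 W
P_total = P_R1 + P_R2 + P_R3 + P_R4 + P_R5 + P_R6 + P_R7 + P_R8 + P_R9 + P_R10 + P_R11 + P_R12 + P_R13 + P_R14 + P_R15 = 0.08603 W

Final answer: 0.08603 W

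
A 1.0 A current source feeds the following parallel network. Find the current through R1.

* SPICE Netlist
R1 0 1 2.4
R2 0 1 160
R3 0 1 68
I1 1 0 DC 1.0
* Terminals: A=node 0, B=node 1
All resistors sit directly between nodes 0 and 1, so they are in parallel and share one voltage V; the full source current 1 A splits among them.
1/R_par = 1/2.4 + 1/160 + 1/68 = 0.4376 S  =>  R_par = 2.285 Ω
V = I × R_par = 1 × 2.285 = 2.285 V
I_R1 = V/R1 = 2.285/2.4 = 0.9521 A

Final answer: 0.9521 A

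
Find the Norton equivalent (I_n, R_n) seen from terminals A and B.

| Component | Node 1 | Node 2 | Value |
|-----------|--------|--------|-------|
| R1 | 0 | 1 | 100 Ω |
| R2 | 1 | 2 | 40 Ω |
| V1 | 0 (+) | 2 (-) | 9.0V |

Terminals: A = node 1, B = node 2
Find the Thévenin equivalent first; then I_n = V_th/R_th and R_n = R_th.
Step 1 — V_th is the open-circuit voltage V_A - V_B (nothing connected across the terminals).
Nodal analysis, taking node 2 as the 0 V reference.
Source V1 fixes V_0 = 9 V.
KCL at each unknown node (sum of currents leaving = 0; resistances in Ω):
  Node 1: (V_1 - 9)/100 + (V_1 - 0)/40 = 0
Collecting terms: 0.035 × V_1 = 0.09  =>  V_1 = 2.571 V
V_th = V_1 - V_2 = 2.571 - 0 = 2.571 V
Step 2 — R_th: zero the source — replace V1 by a short circuit (node 2 merges into node 0) — and find the resistance seen between A (node 1) and B (node 0).
Reduce the network between node 1 (A) and node 0 (B) by series/parallel combination:
  Rp1 = R1 ‖ R2 (parallel, both between nodes 0 and 1) = 1/(1/100 + 1/40) = 28.57 Ω
R_th = 28.57 Ω
I_n = V_th/R_th = 2.571/28.57 = 0.09 A, and R_n = R_th = 28.57 Ω

Final answer: I_n = 0.09 A, R_n = 28.57 Ω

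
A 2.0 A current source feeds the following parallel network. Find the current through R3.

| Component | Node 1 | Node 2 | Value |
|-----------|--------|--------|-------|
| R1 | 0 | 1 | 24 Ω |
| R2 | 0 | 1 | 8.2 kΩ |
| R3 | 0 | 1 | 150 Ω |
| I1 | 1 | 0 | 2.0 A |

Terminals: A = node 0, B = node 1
All resistors sit directly between nodes 0 and 1, so they are in parallel and share one voltage V; the full source current 2 A splits among them.
1/R_par = 1/24 + 1/8200 + 1/150 = 0.04846 S  =>  R_par = 20.64 Ω
V = I × R_par = 2 × 20.64 = 41.28 V
I_R3 = V/R3 = 41.28/150 = 0.2752 A

Final answer: 0.2752 A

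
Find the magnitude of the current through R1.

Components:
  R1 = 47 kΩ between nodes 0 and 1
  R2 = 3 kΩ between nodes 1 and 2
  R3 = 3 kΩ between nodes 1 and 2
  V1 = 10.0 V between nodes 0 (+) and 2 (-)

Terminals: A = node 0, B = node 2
Nodal analysis, taking node 2 as the 0 V reference.
Source V1 fixes V_0 = 10 V.
KCL at each unknown node (sum of currents leaving = 0; resistances in Ω):
  Node 1: (V_1 - 10)/47000 + (V_1 - 0)/3000 + (V_1 - 0)/3000 = 0
Collecting terms: 0.0006879 × V_1 = 0.0002128  =>  V_1 = 0.3093 V
I_R1 = (V_0 - V_1)/R1 = (10 - 0.3093)/47000 = 0.0002062 A
|I_R1| = 0.0002062 A

Final answer: |I_R1| = 0.0002062 A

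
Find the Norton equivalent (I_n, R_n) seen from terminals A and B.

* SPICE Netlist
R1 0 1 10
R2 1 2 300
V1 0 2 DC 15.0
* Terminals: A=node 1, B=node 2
Find the Thévenin equivalent first; then I_n = V_th/R_th and R_n = R_th.
Step 1 — V_th is the open-circuit voltage V_A - V_B (nothing connected across the terminals).
Nodal analysis, taking node 2 as the 0 V reference.
Source V1 fixes V_0 = 15 V.
KCL at each unknown node (sum of currents leaving = 0; resistances in Ω):
  Node 1: (V_1 - 15)/10 + (V_1 - 0)/300 = 0
Collecting terms: 0.1033 × V_1 = 1.5  =>  V_1 = 14.52 V
V_th = V_1 - V_2 = 14.52 - 0 = 14.52 V
Step 2 — R_th: zero the source — replace V1 by a short circuit (node 2 merges into node 0) — and find the resistance seen between A (node 1) and B (node 0).
Reduce the network between node 1 (A) and node 0 (B) by series/parallel combination:
  Rp1 = R1 ‖ R2 (parallel, both between nodes 0 and 1) = 1/(1/10 + 1/300) = 9.677 Ω
R_th = 9.677 Ω
I_n = V_th/R_th = 14.52/9.677 = 1.5 A, and R_n = R_th = 9.677 Ω

Final answer: I_n = 1.5 A, R_n = 9.677 Ω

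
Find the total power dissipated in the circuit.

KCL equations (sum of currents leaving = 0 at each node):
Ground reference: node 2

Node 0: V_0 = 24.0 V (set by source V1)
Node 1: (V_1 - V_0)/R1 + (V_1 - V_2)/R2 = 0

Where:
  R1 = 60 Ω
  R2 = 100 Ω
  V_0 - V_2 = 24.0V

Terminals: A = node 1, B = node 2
Nodal analysis, taking node 2 as the 0 V reference.
Source V1 fixes V_0 = 24 V.
KCL at each unknown node (sum of currents leaving = 0; resistances in Ω):
  Node 1: (V_1 - 24)/60 + (V_1 - 0)/100 = 0
Collecting terms: 0.02667 × V_1 = 0.4  =>  V_1 = 15 V
Power in each resistor, P = (ΔV)²/R:
  P_R1 = (24 - 15)²/60 = 1.35 W
  P_R2 = (15 - 0)²/100 = 2.25 W
P_total = P_R1 + P_R2 = 3.6 W

Final answer: 3.6 W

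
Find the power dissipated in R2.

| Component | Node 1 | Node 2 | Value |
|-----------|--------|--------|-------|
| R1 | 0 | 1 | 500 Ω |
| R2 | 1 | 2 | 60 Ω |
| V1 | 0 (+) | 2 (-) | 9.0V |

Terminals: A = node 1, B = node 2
Nodal analysis, taking node 2 as the 0 V reference.
Source V1 fixes V_0 = 9 V.
KCL at each unknown node (sum of currents leaving = 0; resistances in Ω):
  Node 1: (V_1 - 9)/500 + (V_1 - 0)/60 = 0
Collecting terms: 0.01867 × V_1 = 0.018  =>  V_1 = 0.9643 V
I_R2 = (V_1 - V_2)/R2 = (0.9643 - 0)/60 = 0.01607 A
P_R2 = I_R2² × R2 = (0.01607)² × 60 = 0.0155 W

Final answer: 0.0155 W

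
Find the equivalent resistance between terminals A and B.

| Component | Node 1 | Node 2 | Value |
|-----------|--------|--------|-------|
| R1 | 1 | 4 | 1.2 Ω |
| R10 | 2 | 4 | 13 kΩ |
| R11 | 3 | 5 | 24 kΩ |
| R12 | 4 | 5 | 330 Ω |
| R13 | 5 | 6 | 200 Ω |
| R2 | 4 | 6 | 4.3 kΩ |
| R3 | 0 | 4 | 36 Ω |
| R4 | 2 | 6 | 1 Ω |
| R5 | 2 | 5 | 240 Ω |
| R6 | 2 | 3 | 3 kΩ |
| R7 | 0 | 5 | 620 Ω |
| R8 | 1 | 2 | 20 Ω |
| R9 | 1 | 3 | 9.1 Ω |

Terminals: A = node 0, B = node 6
The network is not a plain series/parallel combination. Inject a 1 A test current into terminal A (node 0) and return it from terminal B (node 6); then R_eq = V_A / (1 A).
Nodal analysis, taking node 6 as the 0 V reference.
Current source I_test pushes 1 A into node 0 and draws it out of node 6.
KCL at each unknown node (sum of currents leaving = 0; resistances in Ω):
  Node 0: (V_0 - V_4)/36 + (V_0 - V_5)/620 - 1 = 0
  Node 1: (V_1 - V_4)/1.2 + (V_1 - V_2)/20 + (V_1 - V_3)/9.1 = 0
  Node 2: (V_2 - V_1)/20 + (V_2 - 0)/1 + (V_2 - V_5)/240 + (V_2 - V_3)/3000 + (V_2 - V_4)/13000 = 0
  Node 3: (V_3 - V_1)/9.1 + (V_3 - V_2)/3000 + (V_3 - V_5)/24000 = 0
  Node 4: (V_4 - V_0)/36 + (V_4 - V_1)/1.2 + (V_4 - V_2)/13000 + (V_4 - 0)/4300 + (V_4 - V_5)/330 = 0
  Node 5: (V_5 - V_0)/620 + (V_5 - V_2)/240 + (V_5 - V_3)/24000 + (V_5 - V_4)/330 + (V_5 - 0)/200 = 0
Collecting terms (coefficients in siemens):
  0.02939·V_0 - 0.02778·V_4 - 0.001613·V_5 = 1
  0.9932·V_1 - 0.05·V_2 - 0.1099·V_3 - 0.8333·V_4 = 0
  1.055·V_2 - 0.05·V_1 - 0.0003333·V_3 - 0.00007692·V_4 - 0.004167·V_5 = 0
  0.1103·V_3 - 0.1099·V_1 - 0.0003333·V_2 - 0.00004167·V_5 = 0
  0.8645·V_4 - 0.02778·V_0 - 0.8333·V_1 - 0.00007692·V_2 - 0.00303·V_5 = 0
  0.01385·V_5 - 0.001613·V_0 - 0.004167·V_2 - 0.00004167·V_3 - 0.00303·V_4 = 0
Solving these 6 simultaneous equations (Gaussian elimination) gives:
  V_0 = 53.39 V, V_1 = 18.78 V, V_2 = 0.9409 V, V_3 = 18.72 V
  V_4 = 19.86 V, V_5 = 10.9 V
R_eq = V_0 / 1 A = 53.39 Ω

Final answer: 53.39 Ω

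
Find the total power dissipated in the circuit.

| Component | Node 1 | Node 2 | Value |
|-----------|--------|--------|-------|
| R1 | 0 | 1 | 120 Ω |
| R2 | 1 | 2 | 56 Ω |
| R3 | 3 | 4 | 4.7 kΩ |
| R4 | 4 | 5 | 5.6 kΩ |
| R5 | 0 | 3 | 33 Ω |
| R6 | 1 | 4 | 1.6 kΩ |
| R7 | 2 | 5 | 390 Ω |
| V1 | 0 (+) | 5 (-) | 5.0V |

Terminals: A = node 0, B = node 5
Nodal analysis, taking node 5 as the 0 V reference.
Source V1 fixes V_0 = 5 V.
KCL at each unknown node (sum of currents leaving = 0; resistances in Ω):
  Node 1: (V_1 - 5)/120 + (V_1 - V_2)/56 + (V_1 - V_4)/1600 = 0
  Node 2: (V_2 - V_1)/56 + (V_2 - 0)/390 = 0
  Node 3: (V_3 - V_4)/4700 + (V_3 - 5)/33 = 0
  Node 4: (V_4 - V_3)/4700 + (V_4 - 0)/5600 + (V_4 - V_1)/1600 = 0
Collecting terms (coefficients in siemens):
  0.02682·V_1 - 0.01786·V_2 - 0.000625·V_4 = 0.04167
  0.02042·V_2 - 0.01786·V_1 = 0
  0.03052·V_3 - 0.0002128·V_4 = 0.1515
  0.001016·V_4 - 0.000625·V_1 - 0.0002128·V_3 = 0
Solving these 4 simultaneous equations (Gaussian elimination) gives:
  V_1 = 3.913 V, V_2 = 3.421 V, V_3 = 4.989 V, V_4 = 3.451 V
Power in each resistor, P = (ΔV)²/R:
  P_R1 = (5 - 3.913)²/120 = 0.009853 W
  P_R2 = (3.913 - 3.421)²/56 = 0.00431 W
  P_R3 = (4.989 - 3.451)²/4700 = 0.0005037 W
  P_R4 = (3.451 - 0)²/5600 = 0.002126 W
  P_R5 = (5 - 4.989)²/33 = 0.000003537 W
  P_R6 = (3.913 - 3.451)²/1600 = 0.0001334 W
  P_R7 = (3.421 - 0)²/390 = 0.03001 W
P_total = P_R1 + P_R2 + P_R3 + P_R4 + P_R5 + P_R6 + P_R7 = 0.04694 W

Final answer: 0.04694 W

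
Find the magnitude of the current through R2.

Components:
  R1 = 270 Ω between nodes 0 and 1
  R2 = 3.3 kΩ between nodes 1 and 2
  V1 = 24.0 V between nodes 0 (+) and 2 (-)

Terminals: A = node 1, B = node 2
Nodal analysis, taking node 2 as the 0 V reference.
Source V1 fixes V_0 = 24 V.
KCL at each unknown node (sum of currents leaving = 0; resistances in Ω):
  Node 1: (V_1 - 24)/270 + (V_1 - 0)/3300 = 0
Collecting terms: 0.004007 × V_1 = 0.08889  =>  V_1 = 22.18 V
I_R2 = (V_1 - V_2)/R2 = (22.18 - 0)/3300 = 0.006723 A
|I_R2| = 0.006723 A

Final answer: |I_R2| = 0.006723 A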